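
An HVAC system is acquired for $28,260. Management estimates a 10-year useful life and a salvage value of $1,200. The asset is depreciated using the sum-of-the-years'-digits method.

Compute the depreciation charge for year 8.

$1,476

Depreciable base = $28,260 − $1,200 = $27,060.
Sum of the years' digits = 10+9+8+7+6+5+4+3+2+1 = 55.
Year 1: $27,060 × 10/55 = $4,920. Book value $23,340.
Year 2: $27,060 × 9/55 = $4,428. Book value $18,912.
Year 3: $27,060 × 8/55 = $3,936. Book value $14,976.
Year 4: $27,060 × 7/55 = $3,444. Book value $11,532.
Year 5: $27,060 × 6/55 = $2,952. Book value $8,580.
Year 6: $27,060 × 5/55 = $2,460. Book value $6,120.
Year 7: $27,060 × 4/55 = $1,968. Book value $4,152.
Year 8: $27,060 × 3/55 = $1,476. Book value $2,676.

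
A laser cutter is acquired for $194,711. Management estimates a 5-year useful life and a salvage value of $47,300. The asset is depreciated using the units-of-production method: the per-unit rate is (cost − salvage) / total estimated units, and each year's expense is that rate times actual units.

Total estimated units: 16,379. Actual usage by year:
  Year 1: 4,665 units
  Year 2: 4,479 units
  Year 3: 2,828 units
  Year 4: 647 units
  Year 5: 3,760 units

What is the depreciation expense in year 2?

$40,311

Depreciable base = $194,711 − $47,300 = $147,411.
Rate = $147,411 / 16,379 units = $9 per unit.
Year 1: 4,665 × $9 = $41,985. Book value $152,726.
Year 2: 4,479 × $9 = $40,311. Book value $112,415.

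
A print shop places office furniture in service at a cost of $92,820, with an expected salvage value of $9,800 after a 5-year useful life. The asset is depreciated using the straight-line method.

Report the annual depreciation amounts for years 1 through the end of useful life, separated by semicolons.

$16,604; $16,604; $16,604; $16,604; $16,604

Depreciable base = $92,820 − $9,800 = $83,020.
Annual expense = $83,020 / 5 = $16,604.
End of year 1: book value $76,216.
End of year 2: book value $59,612.
End of year 3: book value $43,008.
End of year 4: book value $26,404.
End of year 5: book value $9,800.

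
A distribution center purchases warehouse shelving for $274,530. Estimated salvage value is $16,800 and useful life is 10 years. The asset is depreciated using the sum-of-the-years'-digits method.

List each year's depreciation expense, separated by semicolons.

$46,860; $42,174; $37,488; $32,802; $28,116; $23,430; $18,744; $14,058; $9,372; $4,686

Depreciable base = $274,530 − $16,800 = $257,730.
Sum of the years' digits = 10+9+8+7+6+5+4+3+2+1 = 55.
Year 1: $257,730 × 10/55 = $46,860. Book value $227,670.
Year 2: $257,730 × 9/55 = $42,174. Book value $185,496.
Year 3: $257,730 × 8/55 = $37,488. Book value $148,008.
Year 4: $257,730 × 7/55 = $32,802. Book value $115,206.
Year 5: $257,730 × 6/55 = $28,116. Book value $87,090.
Year 6: $257,730 × 5/55 = $23,430. Book value $63,660.
Year 7: $257,730 × 4/55 = $18,744. Book value $44,916.
Year 8: $257,730 × 3/55 = $14,058. Book value $30,858.
Year 9: $257,730 × 2/55 = $9,372. Book value $21,486.
Year 10: $257,730 × 1/55 = $4,686. Book value $16,800.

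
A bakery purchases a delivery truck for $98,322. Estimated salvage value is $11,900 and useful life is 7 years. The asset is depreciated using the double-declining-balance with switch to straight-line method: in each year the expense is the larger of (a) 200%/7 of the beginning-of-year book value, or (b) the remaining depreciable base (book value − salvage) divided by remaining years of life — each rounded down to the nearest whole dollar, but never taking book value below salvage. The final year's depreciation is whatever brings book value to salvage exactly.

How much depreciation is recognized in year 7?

$1,160

Depreciable base = $98,322 − $11,900 = $86,422.
Year 1: DB = ⌊$98,322 × 200%/7⌋ = $28,092; SL = ⌊$86,422/7⌋ = $12,346 → take DB $28,092. Book value $70,230.
Year 2: DB = ⌊$70,230 × 200%/7⌋ = $20,065; SL = ⌊$58,330/6⌋ = $9,721 → take DB $20,065. Book value $50,165.
Year 3: DB = ⌊$50,165 × 200%/7⌋ = $14,332; SL = ⌊$38,265/5⌋ = $7,653 → take DB $14,332. Book value $35,833.
Year 4: DB = ⌊$35,833 × 200%/7⌋ = $10,238; SL = ⌊$23,933/4⌋ = $5,983 → take DB $10,238. Book value $25,595.
Year 5: DB = ⌊$25,595 × 200%/7⌋ = $7,312; SL = ⌊$13,695/3⌋ = $4,565 → take DB $7,312. Book value $18,283.
Year 6: DB = ⌊$18,283 × 200%/7⌋ = $5,223; SL = ⌊$6,383/2⌋ = $3,191 → take DB $5,223. Book value $13,060.
Year 7 (final): $13,060 − $11,900 = $1,160. Book value $11,900.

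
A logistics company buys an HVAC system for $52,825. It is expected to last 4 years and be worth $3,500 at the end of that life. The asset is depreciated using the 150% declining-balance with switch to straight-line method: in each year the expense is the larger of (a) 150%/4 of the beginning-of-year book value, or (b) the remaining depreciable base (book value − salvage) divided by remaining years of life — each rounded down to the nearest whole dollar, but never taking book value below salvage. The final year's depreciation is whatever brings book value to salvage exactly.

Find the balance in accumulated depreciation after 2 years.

$32,190

Depreciable base = $52,825 − $3,500 = $49,325.
Year 1: DB = ⌊$52,825 × 150%/4⌋ = $19,809; SL = ⌊$49,325/4⌋ = $12,331 → take DB $19,809. Book value $33,016.
Year 2: DB = ⌊$33,016 × 150%/4⌋ = $12,381; SL = ⌊$29,516/3⌋ = $9,838 → take DB $12,381. Book value $20,635.
Accumulated through year 2 = $52,825 − $20,635 = $32,190.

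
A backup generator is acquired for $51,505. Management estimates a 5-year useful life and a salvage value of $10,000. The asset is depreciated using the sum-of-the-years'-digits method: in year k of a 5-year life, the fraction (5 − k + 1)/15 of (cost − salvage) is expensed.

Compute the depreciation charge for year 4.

Depreciable base = $51,505 − $10,000 = $41,505.
Sum of the years' digits = 5+4+3+2+1 = 15.
Year 1: $41,505 × 5/15 = $13,835. Book value $37,670.
Year 2: $41,505 × 4/15 = $11,068. Book value $26,602.
Year 3: $41,505 × 3/15 = $8,301. Book value $18,301.
Year 4: $41,505 × 2/15 = $5,534. Book value $12,767.

$5,534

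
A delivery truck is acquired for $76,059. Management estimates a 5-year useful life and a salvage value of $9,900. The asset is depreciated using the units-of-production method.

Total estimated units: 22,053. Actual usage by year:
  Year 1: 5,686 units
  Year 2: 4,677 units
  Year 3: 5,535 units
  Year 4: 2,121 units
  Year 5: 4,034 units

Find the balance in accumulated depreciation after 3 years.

Depreciable base = $76,059 − $9,900 = $66,159.
Rate = $66,159 / 22,053 units = $3 per unit.
Year 1: 5,686 × $3 = $17,058. Book value $59,001.
Year 2: 4,677 × $3 = $14,031. Book value $44,970.
Year 3: 5,535 × $3 = $16,605. Book value $28,365.
Accumulated through year 3 = $76,059 − $28,365 = $47,694.

$47,694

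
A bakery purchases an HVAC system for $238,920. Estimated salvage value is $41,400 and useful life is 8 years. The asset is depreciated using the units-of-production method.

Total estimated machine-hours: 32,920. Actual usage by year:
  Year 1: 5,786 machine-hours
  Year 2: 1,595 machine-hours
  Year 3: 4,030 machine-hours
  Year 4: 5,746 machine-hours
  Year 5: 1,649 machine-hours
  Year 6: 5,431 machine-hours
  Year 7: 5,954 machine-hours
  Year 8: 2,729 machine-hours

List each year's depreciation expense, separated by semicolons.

$34,716; $9,570; $24,180; $34,476; $9,894; $32,586; $35,724; $16,374

Depreciable base = $238,920 − $41,400 = $197,520.
Rate = $197,520 / 32,920 machine-hours = $6 per machine-hour.
Year 1: 5,786 × $6 = $34,716. Book value $204,204.
Year 2: 1,595 × $6 = $9,570. Book value $194,634.
Year 3: 4,030 × $6 = $24,180. Book value $170,454.
Year 4: 5,746 × $6 = $34,476. Book value $135,978.
Year 5: 1,649 × $6 = $9,894. Book value $126,084.
Year 6: 5,431 × $6 = $32,586. Book value $93,498.
Year 7: 5,954 × $6 = $35,724. Book value $57,774.
Year 8: 2,729 × $6 = $16,374. Book value $41,400.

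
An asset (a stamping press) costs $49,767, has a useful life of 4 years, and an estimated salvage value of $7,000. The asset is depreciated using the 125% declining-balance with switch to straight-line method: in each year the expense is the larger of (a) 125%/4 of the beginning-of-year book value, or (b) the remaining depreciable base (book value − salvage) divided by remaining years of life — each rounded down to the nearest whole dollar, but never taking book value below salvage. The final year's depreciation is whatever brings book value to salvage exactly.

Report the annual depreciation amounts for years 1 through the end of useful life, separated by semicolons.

$15,552; $10,692; $8,261; $8,262

Depreciable base = $49,767 − $7,000 = $42,767.
Year 1: DB = ⌊$49,767 × 125%/4⌋ = $15,552; SL = ⌊$42,767/4⌋ = $10,691 → take DB $15,552. Book value $34,215.
Year 2: DB = ⌊$34,215 × 125%/4⌋ = $10,692; SL = ⌊$27,215/3⌋ = $9,071 → take DB $10,692. Book value $23,523.
Year 3: DB = ⌊$23,523 × 125%/4⌋ = $7,350; SL = ⌊$16,523/2⌋ = $8,261 → take SL $8,261. Book value $15,262.
Year 4 (final): $15,262 − $7,000 = $8,262. Book value $7,000.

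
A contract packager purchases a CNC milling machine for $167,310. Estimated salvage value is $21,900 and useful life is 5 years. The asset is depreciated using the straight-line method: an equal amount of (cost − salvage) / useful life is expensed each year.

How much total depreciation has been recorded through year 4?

$116,328

Depreciable base = $167,310 − $21,900 = $145,410.
Annual expense = $145,410 / 5 = $29,082.
End of year 1: book value $138,228.
End of year 2: book value $109,146.
End of year 3: book value $80,064.
End of year 4: book value $50,982.
Accumulated through year 4 = $167,310 − $50,982 = $116,328.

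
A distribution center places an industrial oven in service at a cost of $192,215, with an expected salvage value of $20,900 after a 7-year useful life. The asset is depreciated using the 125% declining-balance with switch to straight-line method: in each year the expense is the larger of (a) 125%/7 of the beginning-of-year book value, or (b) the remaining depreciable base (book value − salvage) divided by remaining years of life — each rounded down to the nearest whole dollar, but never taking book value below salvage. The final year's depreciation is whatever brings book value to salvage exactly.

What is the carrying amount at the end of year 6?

$42,310

Depreciable base = $192,215 − $20,900 = $171,315.
Year 1: DB = ⌊$192,215 × 125%/7⌋ = $34,324; SL = ⌊$171,315/7⌋ = $24,473 → take DB $34,324. Book value $157,891.
Year 2: DB = ⌊$157,891 × 125%/7⌋ = $28,194; SL = ⌊$136,991/6⌋ = $22,831 → take DB $28,194. Book value $129,697.
Year 3: DB = ⌊$129,697 × 125%/7⌋ = $23,160; SL = ⌊$108,797/5⌋ = $21,759 → take DB $23,160. Book value $106,537.
Year 4: DB = ⌊$106,537 × 125%/7⌋ = $19,024; SL = ⌊$85,637/4⌋ = $21,409 → take SL $21,409. Book value $85,128.
Year 5: DB = ⌊$85,128 × 125%/7⌋ = $15,201; SL = ⌊$64,228/3⌋ = $21,409 → take SL $21,409. Book value $63,719.
Year 6: DB = ⌊$63,719 × 125%/7⌋ = $11,378; SL = ⌊$42,819/2⌋ = $21,409 → take SL $21,409. Book value $42,310.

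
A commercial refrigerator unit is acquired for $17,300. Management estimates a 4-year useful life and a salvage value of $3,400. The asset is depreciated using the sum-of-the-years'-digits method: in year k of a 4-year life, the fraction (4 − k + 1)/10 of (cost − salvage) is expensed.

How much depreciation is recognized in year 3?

$2,780

Depreciable base = $17,300 − $3,400 = $13,900.
Sum of the years' digits = 4+3+2+1 = 10.
Year 1: $13,900 × 4/10 = $5,560. Book value $11,740.
Year 2: $13,900 × 3/10 = $4,170. Book value $7,570.
Year 3: $13,900 × 2/10 = $2,780. Book value $4,790.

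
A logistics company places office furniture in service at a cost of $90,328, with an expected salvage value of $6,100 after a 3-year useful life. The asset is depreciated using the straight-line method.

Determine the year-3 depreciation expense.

Depreciable base = $90,328 − $6,100 = $84,228.
Annual expense = $84,228 / 3 = $28,076.

$28,076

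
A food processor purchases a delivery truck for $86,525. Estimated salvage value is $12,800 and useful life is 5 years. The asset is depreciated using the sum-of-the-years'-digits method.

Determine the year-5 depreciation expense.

$4,915

Depreciable base = $86,525 − $12,800 = $73,725.
Sum of the years' digits = 5+4+3+2+1 = 15.
Year 1: $73,725 × 5/15 = $24,575. Book value $61,950.
Year 2: $73,725 × 4/15 = $19,660. Book value $42,290.
Year 3: $73,725 × 3/15 = $14,745. Book value $27,545.
Year 4: $73,725 × 2/15 = $9,830. Book value $17,715.
Year 5: $73,725 × 1/15 = $4,915. Book value $12,800.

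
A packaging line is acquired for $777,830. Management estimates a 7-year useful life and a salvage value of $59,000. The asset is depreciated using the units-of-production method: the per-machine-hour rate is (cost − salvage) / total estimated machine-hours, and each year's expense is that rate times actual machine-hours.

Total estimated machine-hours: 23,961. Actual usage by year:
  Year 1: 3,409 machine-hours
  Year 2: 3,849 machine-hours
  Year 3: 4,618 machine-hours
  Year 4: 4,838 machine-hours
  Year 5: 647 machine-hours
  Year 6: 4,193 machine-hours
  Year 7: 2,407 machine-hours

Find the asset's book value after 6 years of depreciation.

$131,210

Depreciable base = $777,830 − $59,000 = $718,830.
Rate = $718,830 / 23,961 machine-hours = $30 per machine-hour.
Year 1: 3,409 × $30 = $102,270. Book value $675,560.
Year 2: 3,849 × $30 = $115,470. Book value $560,090.
Year 3: 4,618 × $30 = $138,540. Book value $421,550.
Year 4: 4,838 × $30 = $145,140. Book value $276,410.
Year 5: 647 × $30 = $19,410. Book value $257,000.
Year 6: 4,193 × $30 = $125,790. Book value $131,210.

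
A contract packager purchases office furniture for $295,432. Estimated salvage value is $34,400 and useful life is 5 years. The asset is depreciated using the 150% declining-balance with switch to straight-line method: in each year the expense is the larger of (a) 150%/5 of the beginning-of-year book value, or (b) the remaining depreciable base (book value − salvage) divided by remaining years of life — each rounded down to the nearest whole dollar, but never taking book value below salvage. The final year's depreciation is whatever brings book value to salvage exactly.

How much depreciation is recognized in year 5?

$33,468

Depreciable base = $295,432 − $34,400 = $261,032.
Year 1: DB = ⌊$295,432 × 150%/5⌋ = $88,629; SL = ⌊$261,032/5⌋ = $52,206 → take DB $88,629. Book value $206,803.
Year 2: DB = ⌊$206,803 × 150%/5⌋ = $62,040; SL = ⌊$172,403/4⌋ = $43,100 → take DB $62,040. Book value $144,763.
Year 3: DB = ⌊$144,763 × 150%/5⌋ = $43,428; SL = ⌊$110,363/3⌋ = $36,787 → take DB $43,428. Book value $101,335.
Year 4: DB = ⌊$101,335 × 150%/5⌋ = $30,400; SL = ⌊$66,935/2⌋ = $33,467 → take SL $33,467. Book value $67,868.
Year 5 (final): $67,868 − $34,400 = $33,468. Book value $34,400.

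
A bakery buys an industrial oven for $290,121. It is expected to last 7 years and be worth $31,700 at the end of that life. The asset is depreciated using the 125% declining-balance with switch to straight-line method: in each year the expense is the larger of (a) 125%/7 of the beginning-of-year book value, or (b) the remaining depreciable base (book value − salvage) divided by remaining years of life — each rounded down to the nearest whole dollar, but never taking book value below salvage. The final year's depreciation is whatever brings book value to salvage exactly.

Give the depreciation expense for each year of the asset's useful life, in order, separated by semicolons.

Depreciable base = $290,121 − $31,700 = $258,421.
Year 1: DB = ⌊$290,121 × 125%/7⌋ = $51,807; SL = ⌊$258,421/7⌋ = $36,917 → take DB $51,807. Book value $238,314.
Year 2: DB = ⌊$238,314 × 125%/7⌋ = $42,556; SL = ⌊$206,614/6⌋ = $34,435 → take DB $42,556. Book value $195,758.
Year 3: DB = ⌊$195,758 × 125%/7⌋ = $34,956; SL = ⌊$164,058/5⌋ = $32,811 → take DB $34,956. Book value $160,802.
Year 4: DB = ⌊$160,802 × 125%/7⌋ = $28,714; SL = ⌊$129,102/4⌋ = $32,275 → take SL $32,275. Book value $128,527.
Year 5: DB = ⌊$128,527 × 125%/7⌋ = $22,951; SL = ⌊$96,827/3⌋ = $32,275 → take SL $32,275. Book value $96,252.
Year 6: DB = ⌊$96,252 × 125%/7⌋ = $17,187; SL = ⌊$64,552/2⌋ = $32,276 → take SL $32,276. Book value $63,976.
Year 7 (final): $63,976 − $31,700 = $32,276. Book value $31,700.

$51,807; $42,556; $34,956; $32,275; $32,275; $32,276; $32,276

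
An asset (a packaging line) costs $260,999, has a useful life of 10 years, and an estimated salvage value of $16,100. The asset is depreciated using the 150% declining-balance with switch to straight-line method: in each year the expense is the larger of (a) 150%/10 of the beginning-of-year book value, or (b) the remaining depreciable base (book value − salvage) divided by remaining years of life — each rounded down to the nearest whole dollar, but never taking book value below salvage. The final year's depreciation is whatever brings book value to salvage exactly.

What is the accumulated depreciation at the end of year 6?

Depreciable base = $260,999 − $16,100 = $244,899.
Year 1: DB = ⌊$260,999 × 150%/10⌋ = $39,149; SL = ⌊$244,899/10⌋ = $24,489 → take DB $39,149. Book value $221,850.
Year 2: DB = ⌊$221,850 × 150%/10⌋ = $33,277; SL = ⌊$205,750/9⌋ = $22,861 → take DB $33,277. Book value $188,573.
Year 3: DB = ⌊$188,573 × 150%/10⌋ = $28,285; SL = ⌊$172,473/8⌋ = $21,559 → take DB $28,285. Book value $160,288.
Year 4: DB = ⌊$160,288 × 150%/10⌋ = $24,043; SL = ⌊$144,188/7⌋ = $20,598 → take DB $24,043. Book value $136,245.
Year 5: DB = ⌊$136,245 × 150%/10⌋ = $20,436; SL = ⌊$120,145/6⌋ = $20,024 → take DB $20,436. Book value $115,809.
Year 6: DB = ⌊$115,809 × 150%/10⌋ = $17,371; SL = ⌊$99,709/5⌋ = $19,941 → take SL $19,941. Book value $95,868.
Accumulated through year 6 = $260,999 − $95,868 = $165,131.

$165,131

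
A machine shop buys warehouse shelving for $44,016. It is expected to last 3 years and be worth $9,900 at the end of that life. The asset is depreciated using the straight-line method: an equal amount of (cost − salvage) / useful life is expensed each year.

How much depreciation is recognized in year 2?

$11,372

Depreciable base = $44,016 − $9,900 = $34,116.
Annual expense = $34,116 / 3 = $11,372.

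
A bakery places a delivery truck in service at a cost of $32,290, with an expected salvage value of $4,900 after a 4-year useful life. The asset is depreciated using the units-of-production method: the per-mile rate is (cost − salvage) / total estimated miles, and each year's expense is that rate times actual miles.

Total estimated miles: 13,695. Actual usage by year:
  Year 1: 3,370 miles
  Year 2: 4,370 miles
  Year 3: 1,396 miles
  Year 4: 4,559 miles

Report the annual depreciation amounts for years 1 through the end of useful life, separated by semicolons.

$6,740; $8,740; $2,792; $9,118

Depreciable base = $32,290 − $4,900 = $27,390.
Rate = $27,390 / 13,695 miles = $2 per mile.
Year 1: 3,370 × $2 = $6,740. Book value $25,550.
Year 2: 4,370 × $2 = $8,740. Book value $16,810.
Year 3: 1,396 × $2 = $2,792. Book value $14,018.
Year 4: 4,559 × $2 = $9,118. Book value $4,900.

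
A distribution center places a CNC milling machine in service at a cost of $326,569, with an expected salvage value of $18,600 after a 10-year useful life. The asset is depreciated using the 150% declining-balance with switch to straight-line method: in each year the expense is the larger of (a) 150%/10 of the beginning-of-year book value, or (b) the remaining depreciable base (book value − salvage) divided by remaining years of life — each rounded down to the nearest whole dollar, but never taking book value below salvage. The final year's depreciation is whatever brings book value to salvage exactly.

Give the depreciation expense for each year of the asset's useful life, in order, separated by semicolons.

Depreciable base = $326,569 − $18,600 = $307,969.
Year 1: DB = ⌊$326,569 × 150%/10⌋ = $48,985; SL = ⌊$307,969/10⌋ = $30,796 → take DB $48,985. Book value $277,584.
Year 2: DB = ⌊$277,584 × 150%/10⌋ = $41,637; SL = ⌊$258,984/9⌋ = $28,776 → take DB $41,637. Book value $235,947.
Year 3: DB = ⌊$235,947 × 150%/10⌋ = $35,392; SL = ⌊$217,347/8⌋ = $27,168 → take DB $35,392. Book value $200,555.
Year 4: DB = ⌊$200,555 × 150%/10⌋ = $30,083; SL = ⌊$181,955/7⌋ = $25,993 → take DB $30,083. Book value $170,472.
Year 5: DB = ⌊$170,472 × 150%/10⌋ = $25,570; SL = ⌊$151,872/6⌋ = $25,312 → take DB $25,570. Book value $144,902.
Year 6: DB = ⌊$144,902 × 150%/10⌋ = $21,735; SL = ⌊$126,302/5⌋ = $25,260 → take SL $25,260. Book value $119,642.
Year 7: DB = ⌊$119,642 × 150%/10⌋ = $17,946; SL = ⌊$101,042/4⌋ = $25,260 → take SL $25,260. Book value $94,382.
Year 8: DB = ⌊$94,382 × 150%/10⌋ = $14,157; SL = ⌊$75,782/3⌋ = $25,260 → take SL $25,260. Book value $69,122.
Year 9: DB = ⌊$69,122 × 150%/10⌋ = $10,368; SL = ⌊$50,522/2⌋ = $25,261 → take SL $25,261. Book value $43,861.
Year 10 (final): $43,861 − $18,600 = $25,261. Book value $18,600.

$48,985; $41,637; $35,392; $30,083; $25,570; $25,260; $25,260; $25,260; $25,261; $25,261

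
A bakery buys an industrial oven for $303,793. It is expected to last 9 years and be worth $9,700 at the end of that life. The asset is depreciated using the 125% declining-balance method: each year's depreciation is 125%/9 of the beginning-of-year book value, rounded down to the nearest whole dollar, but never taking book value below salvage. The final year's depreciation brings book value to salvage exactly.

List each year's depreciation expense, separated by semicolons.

Depreciable base = $303,793 − $9,700 = $294,093.
Year 1: ⌊$303,793 × 125%/9⌋ = $42,193. Book value $261,600.
Year 2: ⌊$261,600 × 125%/9⌋ = $36,333. Book value $225,267.
Year 3: ⌊$225,267 × 125%/9⌋ = $31,287. Book value $193,980.
Year 4: ⌊$193,980 × 125%/9⌋ = $26,941. Book value $167,039.
Year 5: ⌊$167,039 × 125%/9⌋ = $23,199. Book value $143,840.
Year 6: ⌊$143,840 × 125%/9⌋ = $19,977. Book value $123,863.
Year 7: ⌊$123,863 × 125%/9⌋ = $17,203. Book value $106,660.
Year 8: ⌊$106,660 × 125%/9⌋ = $14,813. Book value $91,847.
Year 9 (final): $91,847 − $9,700 = $82,147. Book value $9,700.

$42,193; $36,333; $31,287; $26,941; $23,199; $19,977; $17,203; $14,813; $82,147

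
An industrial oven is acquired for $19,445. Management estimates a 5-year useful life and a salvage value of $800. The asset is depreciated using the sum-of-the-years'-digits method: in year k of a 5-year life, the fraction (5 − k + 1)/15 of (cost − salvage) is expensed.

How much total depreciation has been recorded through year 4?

$17,402

Depreciable base = $19,445 − $800 = $18,645.
Sum of the years' digits = 5+4+3+2+1 = 15.
Year 1: $18,645 × 5/15 = $6,215. Book value $13,230.
Year 2: $18,645 × 4/15 = $4,972. Book value $8,258.
Year 3: $18,645 × 3/15 = $3,729. Book value $4,529.
Year 4: $18,645 × 2/15 = $2,486. Book value $2,043.
Accumulated through year 4 = $19,445 − $2,043 = $17,402.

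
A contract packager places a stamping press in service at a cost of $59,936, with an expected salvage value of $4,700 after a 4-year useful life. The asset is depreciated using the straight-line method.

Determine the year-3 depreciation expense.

$13,809

Depreciable base = $59,936 − $4,700 = $55,236.
Annual expense = $55,236 / 4 = $13,809.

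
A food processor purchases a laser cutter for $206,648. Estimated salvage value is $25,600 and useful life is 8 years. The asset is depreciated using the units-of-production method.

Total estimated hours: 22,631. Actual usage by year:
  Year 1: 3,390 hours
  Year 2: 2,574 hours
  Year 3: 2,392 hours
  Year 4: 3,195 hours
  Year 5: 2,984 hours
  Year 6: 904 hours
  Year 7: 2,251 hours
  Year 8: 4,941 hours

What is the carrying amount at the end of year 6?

$83,136

Depreciable base = $206,648 − $25,600 = $181,048.
Rate = $181,048 / 22,631 hours = $8 per hour.
Year 1: 3,390 × $8 = $27,120. Book value $179,528.
Year 2: 2,574 × $8 = $20,592. Book value $158,936.
Year 3: 2,392 × $8 = $19,136. Book value $139,800.
Year 4: 3,195 × $8 = $25,560. Book value $114,240.
Year 5: 2,984 × $8 = $23,872. Book value $90,368.
Year 6: 904 × $8 = $7,232. Book value $83,136.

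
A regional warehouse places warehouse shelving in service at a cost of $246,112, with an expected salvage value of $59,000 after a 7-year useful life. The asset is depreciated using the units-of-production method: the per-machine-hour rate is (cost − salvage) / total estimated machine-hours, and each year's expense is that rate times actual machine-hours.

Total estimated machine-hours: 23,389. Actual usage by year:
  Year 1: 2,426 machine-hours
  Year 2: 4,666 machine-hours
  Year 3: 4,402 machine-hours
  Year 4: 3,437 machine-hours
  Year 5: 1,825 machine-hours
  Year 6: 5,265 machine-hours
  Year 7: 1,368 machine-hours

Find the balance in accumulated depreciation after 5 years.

$134,048

Depreciable base = $246,112 − $59,000 = $187,112.
Rate = $187,112 / 23,389 machine-hours = $8 per machine-hour.
Year 1: 2,426 × $8 = $19,408. Book value $226,704.
Year 2: 4,666 × $8 = $37,328. Book value $189,376.
Year 3: 4,402 × $8 = $35,216. Book value $154,160.
Year 4: 3,437 × $8 = $27,496. Book value $126,664.
Year 5: 1,825 × $8 = $14,600. Book value $112,064.
Accumulated through year 5 = $246,112 − $112,064 = $134,048.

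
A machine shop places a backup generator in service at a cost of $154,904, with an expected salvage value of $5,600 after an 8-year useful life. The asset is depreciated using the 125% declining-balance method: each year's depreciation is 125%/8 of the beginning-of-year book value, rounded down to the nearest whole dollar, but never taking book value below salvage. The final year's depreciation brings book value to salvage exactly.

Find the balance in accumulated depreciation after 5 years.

Depreciable base = $154,904 − $5,600 = $149,304.
Year 1: ⌊$154,904 × 125%/8⌋ = $24,203. Book value $130,701.
Year 2: ⌊$130,701 × 125%/8⌋ = $20,422. Book value $110,279.
Year 3: ⌊$110,279 × 125%/8⌋ = $17,231. Book value $93,048.
Year 4: ⌊$93,048 × 125%/8⌋ = $14,538. Book value $78,510.
Year 5: ⌊$78,510 × 125%/8⌋ = $12,267. Book value $66,243.
Accumulated through year 5 = $154,904 − $66,243 = $88,661.

$88,661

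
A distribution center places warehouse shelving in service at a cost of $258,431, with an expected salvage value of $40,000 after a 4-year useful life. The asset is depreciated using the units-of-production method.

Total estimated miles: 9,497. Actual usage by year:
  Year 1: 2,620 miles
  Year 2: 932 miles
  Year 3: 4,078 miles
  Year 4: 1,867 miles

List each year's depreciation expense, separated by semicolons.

Depreciable base = $258,431 − $40,000 = $218,431.
Rate = $218,431 / 9,497 miles = $23 per mile.
Year 1: 2,620 × $23 = $60,260. Book value $198,171.
Year 2: 932 × $23 = $21,436. Book value $176,735.
Year 3: 4,078 × $23 = $93,794. Book value $82,941.
Year 4: 1,867 × $23 = $42,941. Book value $40,000.

$60,260; $21,436; $93,794; $42,941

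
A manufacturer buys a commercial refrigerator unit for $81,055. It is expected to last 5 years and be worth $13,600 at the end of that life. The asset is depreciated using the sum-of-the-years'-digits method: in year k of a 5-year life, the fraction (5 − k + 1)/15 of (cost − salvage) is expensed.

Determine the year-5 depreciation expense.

Depreciable base = $81,055 − $13,600 = $67,455.
Sum of the years' digits = 5+4+3+2+1 = 15.
Year 1: $67,455 × 5/15 = $22,485. Book value $58,570.
Year 2: $67,455 × 4/15 = $17,988. Book value $40,582.
Year 3: $67,455 × 3/15 = $13,491. Book value $27,091.
Year 4: $67,455 × 2/15 = $8,994. Book value $18,097.
Year 5: $67,455 × 1/15 = $4,497. Book value $13,600.

$4,497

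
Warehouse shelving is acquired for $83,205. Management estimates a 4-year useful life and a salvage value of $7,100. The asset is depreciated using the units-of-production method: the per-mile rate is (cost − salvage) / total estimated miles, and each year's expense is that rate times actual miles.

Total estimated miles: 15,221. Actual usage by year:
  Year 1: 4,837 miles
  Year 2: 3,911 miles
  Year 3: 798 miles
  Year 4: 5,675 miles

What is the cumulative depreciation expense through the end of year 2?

$43,740

Depreciable base = $83,205 − $7,100 = $76,105.
Rate = $76,105 / 15,221 miles = $5 per mile.
Year 1: 4,837 × $5 = $24,185. Book value $59,020.
Year 2: 3,911 × $5 = $19,555. Book value $39,465.
Accumulated through year 2 = $83,205 − $39,465 = $43,740.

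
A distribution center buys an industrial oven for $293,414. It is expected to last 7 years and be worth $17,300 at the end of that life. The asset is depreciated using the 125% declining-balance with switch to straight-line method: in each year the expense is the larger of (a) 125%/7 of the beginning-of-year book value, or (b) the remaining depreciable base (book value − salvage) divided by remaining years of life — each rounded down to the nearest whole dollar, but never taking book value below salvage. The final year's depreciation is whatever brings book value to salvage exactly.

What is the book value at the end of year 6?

Depreciable base = $293,414 − $17,300 = $276,114.
Year 1: DB = ⌊$293,414 × 125%/7⌋ = $52,395; SL = ⌊$276,114/7⌋ = $39,444 → take DB $52,395. Book value $241,019.
Year 2: DB = ⌊$241,019 × 125%/7⌋ = $43,039; SL = ⌊$223,719/6⌋ = $37,286 → take DB $43,039. Book value $197,980.
Year 3: DB = ⌊$197,980 × 125%/7⌋ = $35,353; SL = ⌊$180,680/5⌋ = $36,136 → take SL $36,136. Book value $161,844.
Year 4: DB = ⌊$161,844 × 125%/7⌋ = $28,900; SL = ⌊$144,544/4⌋ = $36,136 → take SL $36,136. Book value $125,708.
Year 5: DB = ⌊$125,708 × 125%/7⌋ = $22,447; SL = ⌊$108,408/3⌋ = $36,136 → take SL $36,136. Book value $89,572.
Year 6: DB = ⌊$89,572 × 125%/7⌋ = $15,995; SL = ⌊$72,272/2⌋ = $36,136 → take SL $36,136. Book value $53,436.

$53,436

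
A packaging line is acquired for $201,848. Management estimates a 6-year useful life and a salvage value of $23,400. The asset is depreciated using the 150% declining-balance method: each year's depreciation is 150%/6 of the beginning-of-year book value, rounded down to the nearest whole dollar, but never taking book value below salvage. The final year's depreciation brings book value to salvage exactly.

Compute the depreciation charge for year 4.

$21,288

Depreciable base = $201,848 − $23,400 = $178,448.
Year 1: ⌊$201,848 × 150%/6⌋ = $50,462. Book value $151,386.
Year 2: ⌊$151,386 × 150%/6⌋ = $37,846. Book value $113,540.
Year 3: ⌊$113,540 × 150%/6⌋ = $28,385. Book value $85,155.
Year 4: ⌊$85,155 × 150%/6⌋ = $21,288. Book value $63,867.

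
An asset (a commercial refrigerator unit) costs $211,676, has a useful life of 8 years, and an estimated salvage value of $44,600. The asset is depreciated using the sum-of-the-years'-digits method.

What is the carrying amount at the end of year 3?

Depreciable base = $211,676 − $44,600 = $167,076.
Sum of the years' digits = 8+7+6+5+4+3+2+1 = 36.
Year 1: $167,076 × 8/36 = $37,128. Book value $174,548.
Year 2: $167,076 × 7/36 = $32,487. Book value $142,061.
Year 3: $167,076 × 6/36 = $27,846. Book value $114,215.

$114,215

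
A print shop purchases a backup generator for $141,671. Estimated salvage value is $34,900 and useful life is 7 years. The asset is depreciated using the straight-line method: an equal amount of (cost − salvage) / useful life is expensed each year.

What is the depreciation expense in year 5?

$15,253

Depreciable base = $141,671 − $34,900 = $106,771.
Annual expense = $106,771 / 7 = $15,253.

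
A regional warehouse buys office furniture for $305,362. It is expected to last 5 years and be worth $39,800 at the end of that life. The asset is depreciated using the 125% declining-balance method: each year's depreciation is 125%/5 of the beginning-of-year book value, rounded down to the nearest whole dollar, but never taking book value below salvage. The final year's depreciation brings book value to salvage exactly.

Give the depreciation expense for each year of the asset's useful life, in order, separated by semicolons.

Depreciable base = $305,362 − $39,800 = $265,562.
Year 1: ⌊$305,362 × 125%/5⌋ = $76,340. Book value $229,022.
Year 2: ⌊$229,022 × 125%/5⌋ = $57,255. Book value $171,767.
Year 3: ⌊$171,767 × 125%/5⌋ = $42,941. Book value $128,826.
Year 4: ⌊$128,826 × 125%/5⌋ = $32,206. Book value $96,620.
Year 5 (final): $96,620 − $39,800 = $56,820. Book value $39,800.

$76,340; $57,255; $42,941; $32,206; $56,820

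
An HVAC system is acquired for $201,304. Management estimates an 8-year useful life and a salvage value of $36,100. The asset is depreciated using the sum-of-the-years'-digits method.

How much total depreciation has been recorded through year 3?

Depreciable base = $201,304 − $36,100 = $165,204.
Sum of the years' digits = 8+7+6+5+4+3+2+1 = 36.
Year 1: $165,204 × 8/36 = $36,712. Book value $164,592.
Year 2: $165,204 × 7/36 = $32,123. Book value $132,469.
Year 3: $165,204 × 6/36 = $27,534. Book value $104,935.
Accumulated through year 3 = $201,304 − $104,935 = $96,369.

$96,369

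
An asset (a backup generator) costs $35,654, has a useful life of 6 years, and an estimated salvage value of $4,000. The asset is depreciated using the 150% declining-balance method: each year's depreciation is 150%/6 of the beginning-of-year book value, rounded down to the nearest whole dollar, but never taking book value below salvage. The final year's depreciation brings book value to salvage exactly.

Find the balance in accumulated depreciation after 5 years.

$27,192

Depreciable base = $35,654 − $4,000 = $31,654.
Year 1: ⌊$35,654 × 150%/6⌋ = $8,913. Book value $26,741.
Year 2: ⌊$26,741 × 150%/6⌋ = $6,685. Book value $20,056.
Year 3: ⌊$20,056 × 150%/6⌋ = $5,014. Book value $15,042.
Year 4: ⌊$15,042 × 150%/6⌋ = $3,760. Book value $11,282.
Year 5: ⌊$11,282 × 150%/6⌋ = $2,820. Book value $8,462.
Accumulated through year 5 = $35,654 − $8,462 = $27,192.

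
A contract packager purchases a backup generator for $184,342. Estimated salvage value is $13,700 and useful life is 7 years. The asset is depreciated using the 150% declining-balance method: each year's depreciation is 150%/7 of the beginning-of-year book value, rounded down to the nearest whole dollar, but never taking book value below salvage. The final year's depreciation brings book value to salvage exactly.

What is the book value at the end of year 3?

Depreciable base = $184,342 − $13,700 = $170,642.
Year 1: ⌊$184,342 × 150%/7⌋ = $39,501. Book value $144,841.
Year 2: ⌊$144,841 × 150%/7⌋ = $31,037. Book value $113,804.
Year 3: ⌊$113,804 × 150%/7⌋ = $24,386. Book value $89,418.

$89,418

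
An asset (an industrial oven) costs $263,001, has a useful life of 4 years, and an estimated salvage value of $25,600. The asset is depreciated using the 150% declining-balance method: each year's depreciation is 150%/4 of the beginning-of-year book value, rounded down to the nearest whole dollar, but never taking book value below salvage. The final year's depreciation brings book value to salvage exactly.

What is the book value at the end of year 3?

$64,210

Depreciable base = $263,001 − $25,600 = $237,401.
Year 1: ⌊$263,001 × 150%/4⌋ = $98,625. Book value $164,376.
Year 2: ⌊$164,376 × 150%/4⌋ = $61,641. Book value $102,735.
Year 3: ⌊$102,735 × 150%/4⌋ = $38,525. Book value $64,210.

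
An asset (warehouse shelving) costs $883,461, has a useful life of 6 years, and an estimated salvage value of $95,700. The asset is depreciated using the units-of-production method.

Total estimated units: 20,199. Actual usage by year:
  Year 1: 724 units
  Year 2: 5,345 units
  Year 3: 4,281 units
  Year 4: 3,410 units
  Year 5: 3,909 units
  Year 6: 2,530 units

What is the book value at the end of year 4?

$346,821

Depreciable base = $883,461 − $95,700 = $787,761.
Rate = $787,761 / 20,199 units = $39 per unit.
Year 1: 724 × $39 = $28,236. Book value $855,225.
Year 2: 5,345 × $39 = $208,455. Book value $646,770.
Year 3: 4,281 × $39 = $166,959. Book value $479,811.
Year 4: 3,410 × $39 = $132,990. Book value $346,821.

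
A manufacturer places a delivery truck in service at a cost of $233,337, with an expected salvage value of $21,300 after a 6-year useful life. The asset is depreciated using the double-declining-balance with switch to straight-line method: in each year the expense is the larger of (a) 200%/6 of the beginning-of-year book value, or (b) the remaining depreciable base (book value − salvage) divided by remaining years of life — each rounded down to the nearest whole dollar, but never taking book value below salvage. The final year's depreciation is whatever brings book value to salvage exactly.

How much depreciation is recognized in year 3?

$34,568

Depreciable base = $233,337 − $21,300 = $212,037.
Year 1: DB = ⌊$233,337 × 200%/6⌋ = $77,779; SL = ⌊$212,037/6⌋ = $35,339 → take DB $77,779. Book value $155,558.
Year 2: DB = ⌊$155,558 × 200%/6⌋ = $51,852; SL = ⌊$134,258/5⌋ = $26,851 → take DB $51,852. Book value $103,706.
Year 3: DB = ⌊$103,706 × 200%/6⌋ = $34,568; SL = ⌊$82,406/4⌋ = $20,601 → take DB $34,568. Book value $69,138.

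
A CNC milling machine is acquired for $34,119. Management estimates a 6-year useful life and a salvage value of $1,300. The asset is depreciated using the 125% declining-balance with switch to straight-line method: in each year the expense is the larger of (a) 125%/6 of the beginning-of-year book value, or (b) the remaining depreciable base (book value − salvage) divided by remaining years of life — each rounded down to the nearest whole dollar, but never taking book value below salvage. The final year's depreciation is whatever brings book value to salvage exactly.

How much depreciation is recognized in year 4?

Depreciable base = $34,119 − $1,300 = $32,819.
Year 1: DB = ⌊$34,119 × 125%/6⌋ = $7,108; SL = ⌊$32,819/6⌋ = $5,469 → take DB $7,108. Book value $27,011.
Year 2: DB = ⌊$27,011 × 125%/6⌋ = $5,627; SL = ⌊$25,711/5⌋ = $5,142 → take DB $5,627. Book value $21,384.
Year 3: DB = ⌊$21,384 × 125%/6⌋ = $4,455; SL = ⌊$20,084/4⌋ = $5,021 → take SL $5,021. Book value $16,363.
Year 4: DB = ⌊$16,363 × 125%/6⌋ = $3,408; SL = ⌊$15,063/3⌋ = $5,021 → take SL $5,021. Book value $11,342.

$5,021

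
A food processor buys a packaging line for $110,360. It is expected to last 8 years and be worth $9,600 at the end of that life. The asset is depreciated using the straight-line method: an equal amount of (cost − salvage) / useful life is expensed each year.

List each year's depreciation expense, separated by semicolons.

$12,595; $12,595; $12,595; $12,595; $12,595; $12,595; $12,595; $12,595

Depreciable base = $110,360 − $9,600 = $100,760.
Annual expense = $100,760 / 8 = $12,595.
End of year 1: book value $97,765.
End of year 2: book value $85,170.
End of year 3: book value $72,575.
End of year 4: book value $59,980.
End of year 5: book value $47,385.
End of year 6: book value $34,790.
End of year 7: book value $22,195.
End of year 8: book value $9,600.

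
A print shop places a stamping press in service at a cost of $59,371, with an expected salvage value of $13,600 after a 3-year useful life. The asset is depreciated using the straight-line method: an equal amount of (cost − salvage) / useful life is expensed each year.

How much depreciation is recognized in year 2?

$15,257

Depreciable base = $59,371 − $13,600 = $45,771.
Annual expense = $45,771 / 3 = $15,257.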